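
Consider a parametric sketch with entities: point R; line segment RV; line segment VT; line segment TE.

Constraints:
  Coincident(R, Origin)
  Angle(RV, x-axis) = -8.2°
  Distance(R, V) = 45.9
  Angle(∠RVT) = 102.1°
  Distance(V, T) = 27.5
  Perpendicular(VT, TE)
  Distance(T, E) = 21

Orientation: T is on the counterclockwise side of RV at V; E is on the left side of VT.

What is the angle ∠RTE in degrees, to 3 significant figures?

39.6°

R is at the origin; RV runs at -8.2° with length 45.9, so V = 45.9·(cos -8.2°, sin -8.2°) = (45.4, -6.55). ∠RVT = 102.1°, so VT runs at -8.2° + (180° − 102.1°) = 69.7° from the x-axis; with |VT| = 27.5, T = V + 27.5·(cos 69.7°, sin 69.7°) = (55.0, 19.2). VT ⟂ TE; with |TE| = 21.0 on the left of VT, E = T + 21.0·(-0.938, 0.347) = (35.3, 26.5). Then cos ∠RTE = TR·TE / (|TR||TE|), giving 39.6°.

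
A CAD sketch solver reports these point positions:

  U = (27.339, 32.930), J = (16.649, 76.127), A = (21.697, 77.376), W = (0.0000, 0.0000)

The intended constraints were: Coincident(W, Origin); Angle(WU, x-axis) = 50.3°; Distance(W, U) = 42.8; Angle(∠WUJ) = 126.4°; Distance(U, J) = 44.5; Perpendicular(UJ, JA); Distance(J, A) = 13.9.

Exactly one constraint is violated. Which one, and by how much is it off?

Distance(J, A) = 13.9 — off by 8.70.

W = (0.00, 0.00) ✓; WU at 50.30° ✓; |WU| = 42.80 ✓; ∠WUJ = 126.4° ✓; |UJ| = 44.50 ✓; ∠(UJ, JA) = 90.00° ✓; |JA| = 5.200 ✗.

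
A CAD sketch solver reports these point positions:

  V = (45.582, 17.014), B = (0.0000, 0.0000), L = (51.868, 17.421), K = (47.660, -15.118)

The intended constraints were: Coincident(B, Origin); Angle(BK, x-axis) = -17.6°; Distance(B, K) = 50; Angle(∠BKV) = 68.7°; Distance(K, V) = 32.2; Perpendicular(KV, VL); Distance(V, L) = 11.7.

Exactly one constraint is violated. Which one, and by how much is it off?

Distance(V, L) = 11.7 — off by 5.40.

B = (0.00, 0.00) ✓; BK at -17.60° ✓; |BK| = 50.00 ✓; ∠BKV = 68.70° ✓; |KV| = 32.20 ✓; ∠(KV, VL) = 90.00° ✓; |VL| = 6.299 ✗.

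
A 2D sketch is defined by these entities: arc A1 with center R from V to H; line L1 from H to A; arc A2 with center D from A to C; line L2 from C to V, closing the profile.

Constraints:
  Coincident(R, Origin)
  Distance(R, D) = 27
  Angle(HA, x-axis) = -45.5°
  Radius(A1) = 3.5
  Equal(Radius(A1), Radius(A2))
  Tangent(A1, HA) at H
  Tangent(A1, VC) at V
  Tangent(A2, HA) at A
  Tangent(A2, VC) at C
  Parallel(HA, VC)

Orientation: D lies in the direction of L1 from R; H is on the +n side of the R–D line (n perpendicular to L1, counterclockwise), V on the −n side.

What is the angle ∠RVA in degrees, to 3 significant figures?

75.5°

The slot axis is L1's direction at -45.5°, so u = (cos -45.5°, sin -45.5°) = (0.701, -0.713) and n = (−sin -45.5°, cos -45.5°) = (0.713, 0.701). R is at the origin and D lies 27.0 along u from R, so D = 27.0·u = (18.9, -19.3). Tangency of A1 to both parallel lines with radius 3.5 puts H and V at R ± 3.5·n: H = (2.50, 2.45), V = (-2.50, -2.45). Equal radii place A and C the same way about D: A = D + 3.5·n = (21.4, -16.8), C = D − 3.5·n = (16.4, -21.7). Then cos ∠RVA = VR·VA / (|VR||VA|), giving 75.5°.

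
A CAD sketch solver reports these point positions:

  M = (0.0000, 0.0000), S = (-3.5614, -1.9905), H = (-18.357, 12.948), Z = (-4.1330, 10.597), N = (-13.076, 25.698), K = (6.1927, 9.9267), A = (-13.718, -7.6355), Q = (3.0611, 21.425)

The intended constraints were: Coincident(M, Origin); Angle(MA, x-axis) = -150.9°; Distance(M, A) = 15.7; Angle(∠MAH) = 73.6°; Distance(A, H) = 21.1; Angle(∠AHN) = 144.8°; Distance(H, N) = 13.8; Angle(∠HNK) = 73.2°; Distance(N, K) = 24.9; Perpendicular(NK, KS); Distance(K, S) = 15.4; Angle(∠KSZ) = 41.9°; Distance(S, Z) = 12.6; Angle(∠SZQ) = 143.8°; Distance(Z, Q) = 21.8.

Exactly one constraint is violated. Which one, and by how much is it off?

Distance(Z, Q) = 21.8 — off by 8.80.

M = (0.00, 0.00) ✓; MA at -150.9° ✓; |MA| = 15.70 ✓; ∠MAH = 73.60° ✓; |AH| = 21.10 ✓; ∠AHN = 144.8° ✓; |HN| = 13.80 ✓; ∠HNK = 73.20° ✓; |NK| = 24.90 ✓; ∠(NK, KS) = 90.00° ✓; |KS| = 15.40 ✓; ∠KSZ = 41.90° ✓; |SZ| = 12.60 ✓; ∠SZQ = 143.8° ✓; |ZQ| = 13.00 ✗.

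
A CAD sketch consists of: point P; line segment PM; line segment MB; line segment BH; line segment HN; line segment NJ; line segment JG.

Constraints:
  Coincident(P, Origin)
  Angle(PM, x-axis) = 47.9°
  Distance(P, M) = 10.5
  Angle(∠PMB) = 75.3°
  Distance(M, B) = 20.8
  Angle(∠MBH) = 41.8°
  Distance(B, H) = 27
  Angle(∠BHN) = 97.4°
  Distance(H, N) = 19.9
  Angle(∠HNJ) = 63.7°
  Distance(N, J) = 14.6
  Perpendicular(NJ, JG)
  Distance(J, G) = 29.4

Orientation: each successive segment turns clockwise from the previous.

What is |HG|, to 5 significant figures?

12.926

P is at the origin; PM runs at 47.9° with length 10.5, so M = (7.0395, 7.7907). ∠PMB = 75.3° gives MB at -56.800° from the x-axis; with |MB| = 20.8, B = (18.429, -9.6140). ∠MBH = 41.8° gives BH at 165.00° from the x-axis; with |BH| = 27.0, H = (-7.6512, -2.6258). ∠BHN = 97.4° gives HN at 82.400° from the x-axis; with |HN| = 19.9, N = (-5.0193, 17.099). ∠HNJ = 63.7° gives NJ at -33.900° from the x-axis; with |NJ| = 14.6, J = (7.0989, 8.9563). NJ is perpendicular to JG, so JG runs at -123.90°; with |JG| = 29.4, G = (-9.2988, -15.446). Then |HG| = |G − H| = 12.926.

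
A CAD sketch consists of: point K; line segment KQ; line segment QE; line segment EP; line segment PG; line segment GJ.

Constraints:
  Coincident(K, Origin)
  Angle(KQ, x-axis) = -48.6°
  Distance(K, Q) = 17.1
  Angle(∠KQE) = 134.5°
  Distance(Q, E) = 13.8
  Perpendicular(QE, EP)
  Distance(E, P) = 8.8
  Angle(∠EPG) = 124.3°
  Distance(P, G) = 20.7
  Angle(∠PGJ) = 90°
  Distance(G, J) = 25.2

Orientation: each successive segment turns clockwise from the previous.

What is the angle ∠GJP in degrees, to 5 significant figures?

39.401°

K is at the origin; KQ runs at -48.6° with length 17.1, so Q = (11.308, -12.827). ∠KQE = 134.5° gives QE at -94.100° from the x-axis; with |QE| = 13.8, E = (10.322, -26.592). The perpendicularity gives EP at right angles to QE, so EP runs at 175.90°; with |EP| = 8.8, P = (1.5443, -25.962). ∠EPG = 124.3° gives PG at 120.20° from the x-axis; with |PG| = 20.7, G = (-8.8682, -8.0719). ∠PGJ = 90.0° gives GJ at 30.200° from the x-axis; with |GJ| = 25.2, J = (12.912, 4.6042). Then cos ∠GJP = JG·JP / (|JG||JP|), giving 39.401°.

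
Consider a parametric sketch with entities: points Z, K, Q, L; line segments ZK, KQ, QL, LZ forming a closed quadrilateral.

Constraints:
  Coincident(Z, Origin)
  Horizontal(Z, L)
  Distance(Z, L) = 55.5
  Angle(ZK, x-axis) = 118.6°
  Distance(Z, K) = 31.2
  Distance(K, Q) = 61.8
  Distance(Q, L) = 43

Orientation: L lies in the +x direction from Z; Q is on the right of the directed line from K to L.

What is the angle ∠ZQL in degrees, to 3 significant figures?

96.0°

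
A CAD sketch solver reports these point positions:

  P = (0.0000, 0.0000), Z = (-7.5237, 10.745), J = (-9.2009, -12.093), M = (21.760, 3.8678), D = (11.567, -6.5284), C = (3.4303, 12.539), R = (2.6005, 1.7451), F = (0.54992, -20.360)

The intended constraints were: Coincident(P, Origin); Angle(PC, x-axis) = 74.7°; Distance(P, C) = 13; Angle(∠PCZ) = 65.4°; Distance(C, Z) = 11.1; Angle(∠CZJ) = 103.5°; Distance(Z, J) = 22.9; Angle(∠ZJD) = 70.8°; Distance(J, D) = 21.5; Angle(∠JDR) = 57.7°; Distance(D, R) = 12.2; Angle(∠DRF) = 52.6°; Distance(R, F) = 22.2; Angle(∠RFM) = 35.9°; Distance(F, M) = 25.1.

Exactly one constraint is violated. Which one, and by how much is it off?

Distance(F, M) = 25.1 — off by 7.10.

P = (0.00, 0.00) ✓; PC at 74.70° ✓; |PC| = 13.00 ✓; ∠PCZ = 65.40° ✓; |CZ| = 11.10 ✓; ∠CZJ = 103.5° ✓; |ZJ| = 22.90 ✓; ∠ZJD = 70.80° ✓; |JD| = 21.50 ✓; ∠JDR = 57.70° ✓; |DR| = 12.20 ✓; ∠DRF = 52.60° ✓; |RF| = 22.20 ✓; ∠RFM = 35.90° ✓; |FM| = 32.20 ✗.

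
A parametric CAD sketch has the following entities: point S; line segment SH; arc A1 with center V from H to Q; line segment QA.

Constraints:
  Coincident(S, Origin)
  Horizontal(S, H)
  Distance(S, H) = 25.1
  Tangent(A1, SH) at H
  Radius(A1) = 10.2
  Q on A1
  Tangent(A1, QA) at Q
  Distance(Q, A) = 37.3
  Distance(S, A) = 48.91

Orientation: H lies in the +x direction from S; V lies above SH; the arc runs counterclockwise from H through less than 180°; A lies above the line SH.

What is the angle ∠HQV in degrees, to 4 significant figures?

28.52°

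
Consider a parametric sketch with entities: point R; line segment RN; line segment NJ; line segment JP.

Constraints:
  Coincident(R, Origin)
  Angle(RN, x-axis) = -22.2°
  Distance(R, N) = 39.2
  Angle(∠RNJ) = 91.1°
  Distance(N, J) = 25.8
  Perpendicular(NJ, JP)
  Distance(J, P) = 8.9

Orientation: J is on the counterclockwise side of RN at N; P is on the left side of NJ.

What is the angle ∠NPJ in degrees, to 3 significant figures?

71.0°

R is at the origin; RN runs at -22.2° with length 39.2, so N = 39.2·(cos -22.2°, sin -22.2°) = (36.3, -14.8). ∠RNJ = 91.1°, so NJ runs at -22.2° + (180° − 91.1°) = 66.7° from the x-axis; with |NJ| = 25.8, J = N + 25.8·(cos 66.7°, sin 66.7°) = (46.5, 8.88). NJ is perpendicular to JP; with |JP| = 8.9 on the left of NJ, P = J + 8.9·(-0.918, 0.396) = (38.3, 12.4). Then cos ∠NPJ = PN·PJ / (|PN||PJ|), giving 71.0°.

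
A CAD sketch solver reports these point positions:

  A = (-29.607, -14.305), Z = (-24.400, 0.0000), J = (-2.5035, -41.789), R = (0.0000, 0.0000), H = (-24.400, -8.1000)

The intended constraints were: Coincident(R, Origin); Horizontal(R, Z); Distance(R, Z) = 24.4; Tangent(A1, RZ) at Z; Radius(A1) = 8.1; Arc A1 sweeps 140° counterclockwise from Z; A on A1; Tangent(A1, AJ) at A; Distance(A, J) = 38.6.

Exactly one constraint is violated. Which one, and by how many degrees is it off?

Tangent(A1, AJ) at A — off by 5.40°.

R = (0.00, 0.00) ✓; R.y = 0.00, Z.y = 0.00 ✓; |RZ| = 24.40 ✓; ∠(HZ, ZR) = 90.00° ✓; |HZ| = 8.100 ✓; bearing(H→A) − bearing(H→Z) = 140.0° ✓; |HA| = 8.100 ✓; ∠(HA, AJ) = 95.40° ✗; |AJ| = 38.60 ✓.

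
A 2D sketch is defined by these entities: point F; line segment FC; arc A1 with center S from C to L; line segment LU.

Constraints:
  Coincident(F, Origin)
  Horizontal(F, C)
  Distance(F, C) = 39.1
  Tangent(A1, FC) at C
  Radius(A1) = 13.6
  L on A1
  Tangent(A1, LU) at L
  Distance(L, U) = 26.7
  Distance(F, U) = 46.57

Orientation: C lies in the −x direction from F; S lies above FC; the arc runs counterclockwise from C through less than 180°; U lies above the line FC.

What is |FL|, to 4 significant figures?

28.64

F is at the origin; F and C share the same y with |FC| = 39.1 and C on the −x side, so C = (-39.10, 0.000). Tangency of A1 to FC means the radius SC is perpendicular to FC, so S = C + (0, 13.6) = (-39.10, 13.60). Since SL ⟂ LU (tangency), |SU| = √(13.6² + 26.7²) = 29.96 regardless of where L sits on A1. So U lies on both circle(F, 46.57) and circle(S, 29.96); the above-FC intersection is U = (-24.36, 39.69). L is the foot of the tangent from U: L = (-25.51, 13.01).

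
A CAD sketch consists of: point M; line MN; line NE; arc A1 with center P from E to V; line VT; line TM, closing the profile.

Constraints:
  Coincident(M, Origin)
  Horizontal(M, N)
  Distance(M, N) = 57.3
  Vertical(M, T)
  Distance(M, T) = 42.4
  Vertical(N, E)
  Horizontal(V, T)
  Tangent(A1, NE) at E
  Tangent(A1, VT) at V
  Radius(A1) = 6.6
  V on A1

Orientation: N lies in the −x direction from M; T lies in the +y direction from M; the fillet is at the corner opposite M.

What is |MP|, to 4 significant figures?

62.07

M and T share the same x with |MT| = 42.4 and T on the +y side, so T = (0.000, 42.40). The virtual corner opposite M is at (-57.30, 42.40). Tangency of A1 to NE means the radius PE is perpendicular to NE and the tangent condition forces PV to be normal to VT, with radius 6.6, so the center P sits 6.6 in from both sides at P = (-50.70, 35.80). Then |MP| = |P − M| = 62.07.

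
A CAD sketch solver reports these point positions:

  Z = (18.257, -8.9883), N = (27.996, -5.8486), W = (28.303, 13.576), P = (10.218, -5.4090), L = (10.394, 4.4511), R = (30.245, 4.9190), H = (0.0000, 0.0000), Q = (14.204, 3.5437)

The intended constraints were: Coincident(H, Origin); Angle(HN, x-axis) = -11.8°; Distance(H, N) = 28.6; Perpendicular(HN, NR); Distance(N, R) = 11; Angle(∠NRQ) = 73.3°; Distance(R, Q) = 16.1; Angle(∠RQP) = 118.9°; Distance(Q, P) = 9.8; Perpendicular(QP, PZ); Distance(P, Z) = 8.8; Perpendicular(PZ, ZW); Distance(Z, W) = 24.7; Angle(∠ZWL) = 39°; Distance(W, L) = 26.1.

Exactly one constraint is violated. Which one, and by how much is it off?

Distance(W, L) = 26.1 — off by 6.00.

H = (0.00, 0.00) ✓; HN at -11.80° ✓; |HN| = 28.60 ✓; ∠(HN, NR) = 90.00° ✓; |NR| = 11.00 ✓; ∠NRQ = 73.30° ✓; |RQ| = 16.10 ✓; ∠RQP = 118.9° ✓; |QP| = 9.800 ✓; ∠(QP, PZ) = 90.00° ✓; |PZ| = 8.800 ✓; ∠(PZ, ZW) = 90.00° ✓; |ZW| = 24.70 ✓; ∠ZWL = 39.00° ✓; |WL| = 20.10 ✗.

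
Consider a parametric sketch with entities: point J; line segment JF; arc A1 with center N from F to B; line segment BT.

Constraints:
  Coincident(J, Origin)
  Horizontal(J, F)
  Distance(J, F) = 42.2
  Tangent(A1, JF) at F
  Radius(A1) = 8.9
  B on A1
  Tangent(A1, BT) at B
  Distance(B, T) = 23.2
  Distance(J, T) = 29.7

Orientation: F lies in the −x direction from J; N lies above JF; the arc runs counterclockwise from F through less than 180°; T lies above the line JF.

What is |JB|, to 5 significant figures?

35.439

Checks: ∠(NF, FJ) = 90.00° ✓; |NB| = 8.900 ✓; ∠(NB, BT) = 90.00° ✓; |BT| = 23.20 ✓; |JT| = 29.70 ✓.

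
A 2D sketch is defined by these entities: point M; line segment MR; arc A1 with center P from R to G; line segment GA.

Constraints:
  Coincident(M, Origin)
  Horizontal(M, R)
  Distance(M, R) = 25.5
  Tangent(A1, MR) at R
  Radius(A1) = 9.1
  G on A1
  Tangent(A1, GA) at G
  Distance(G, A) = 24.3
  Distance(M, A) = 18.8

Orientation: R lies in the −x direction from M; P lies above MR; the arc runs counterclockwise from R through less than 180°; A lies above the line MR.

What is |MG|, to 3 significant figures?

19.5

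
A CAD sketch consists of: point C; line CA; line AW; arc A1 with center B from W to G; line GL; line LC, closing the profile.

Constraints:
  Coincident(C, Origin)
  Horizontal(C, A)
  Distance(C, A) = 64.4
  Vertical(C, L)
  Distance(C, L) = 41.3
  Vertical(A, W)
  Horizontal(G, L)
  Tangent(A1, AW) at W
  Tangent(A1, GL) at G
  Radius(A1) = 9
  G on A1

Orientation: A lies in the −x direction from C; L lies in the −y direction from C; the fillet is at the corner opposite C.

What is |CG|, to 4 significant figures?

69.10

C is at the origin; C and A share the same y with |CA| = 64.4 and A on the −x side, so A = (-64.40, 0.000). C and L share the same x with |CL| = 41.3 and L on the −y side, so L = (0.000, -41.30). The virtual corner opposite C is at (-64.40, -41.30). Tangency of A1 to AW means the radius BW is perpendicular to AW and the tangent condition forces BG to be normal to GL, with radius 9.0, so the center B sits 9.0 in from both sides at B = (-55.40, -32.30). That places the tangent points at W = (-64.40, -32.30) on AW and G = (-55.40, -41.30) on GL. Then |CG| = |G − C| = 69.10.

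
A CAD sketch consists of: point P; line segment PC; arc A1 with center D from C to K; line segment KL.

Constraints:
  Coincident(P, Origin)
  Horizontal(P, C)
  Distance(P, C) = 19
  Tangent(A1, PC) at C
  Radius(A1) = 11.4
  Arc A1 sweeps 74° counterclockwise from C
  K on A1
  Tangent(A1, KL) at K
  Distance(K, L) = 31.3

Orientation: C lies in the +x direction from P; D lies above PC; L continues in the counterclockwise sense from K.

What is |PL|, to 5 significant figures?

54.399

P is at the origin; PC is horizontal with |PC| = 19.0 and C on the +x side, so C = (19.000, 0.0000). The tangent condition forces DC to be normal to PC, so D = C + (0, 11.4) = (19.000, 11.400). On A1, C sits at bearing -90° from D; a 74° counterclockwise sweep puts K at bearing -16°, so K = D + 11.4·(cos -16°, sin -16°) = (29.958, 8.2577). The tangent condition forces DK to be normal to KL, so KL runs along (−sin -16°, cos -16°); with |KL| = 31.3, L = (38.586, 38.345). Then |PL| = |L − P| = 54.399.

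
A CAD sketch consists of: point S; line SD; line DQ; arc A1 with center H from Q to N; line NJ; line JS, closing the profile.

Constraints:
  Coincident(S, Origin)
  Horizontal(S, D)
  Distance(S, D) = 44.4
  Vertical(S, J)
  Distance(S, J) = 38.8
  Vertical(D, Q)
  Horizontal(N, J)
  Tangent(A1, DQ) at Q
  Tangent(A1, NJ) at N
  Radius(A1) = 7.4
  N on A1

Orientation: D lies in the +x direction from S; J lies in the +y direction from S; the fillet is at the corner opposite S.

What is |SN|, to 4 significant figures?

53.61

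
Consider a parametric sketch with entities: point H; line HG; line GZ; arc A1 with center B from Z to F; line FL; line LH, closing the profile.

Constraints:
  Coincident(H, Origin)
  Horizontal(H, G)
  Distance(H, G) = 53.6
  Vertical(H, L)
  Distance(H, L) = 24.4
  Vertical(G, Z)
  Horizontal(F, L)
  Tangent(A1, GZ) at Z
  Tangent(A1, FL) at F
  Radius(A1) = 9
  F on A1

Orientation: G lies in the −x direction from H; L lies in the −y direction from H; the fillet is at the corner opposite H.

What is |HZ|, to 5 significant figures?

55.768

The virtual corner opposite H is at (-53.600, -24.400). A1 meets GZ tangentially, so BZ is at right angles to GZ and A1 meets FL tangentially, so BF is at right angles to FL, with radius 9.0, so the center B sits 9.0 in from both sides at B = (-44.600, -15.400). That places the tangent points at Z = (-53.600, -15.400) on GZ and F = (-44.600, -24.400) on FL. Then |HZ| = |Z − H| = 55.768.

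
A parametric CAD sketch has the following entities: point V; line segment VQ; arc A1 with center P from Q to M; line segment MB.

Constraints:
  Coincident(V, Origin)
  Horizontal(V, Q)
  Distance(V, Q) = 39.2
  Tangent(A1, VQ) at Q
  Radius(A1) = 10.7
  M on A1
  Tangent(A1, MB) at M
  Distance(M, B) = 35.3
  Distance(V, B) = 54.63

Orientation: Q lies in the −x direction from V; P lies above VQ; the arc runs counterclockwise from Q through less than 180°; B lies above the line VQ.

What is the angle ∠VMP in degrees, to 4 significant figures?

158.0°

Checks: |PM| = 10.70 ✓; ∠(PM, MB) = 90.00° ✓; |MB| = 35.30 ✓; |VB| = 54.63 ✓.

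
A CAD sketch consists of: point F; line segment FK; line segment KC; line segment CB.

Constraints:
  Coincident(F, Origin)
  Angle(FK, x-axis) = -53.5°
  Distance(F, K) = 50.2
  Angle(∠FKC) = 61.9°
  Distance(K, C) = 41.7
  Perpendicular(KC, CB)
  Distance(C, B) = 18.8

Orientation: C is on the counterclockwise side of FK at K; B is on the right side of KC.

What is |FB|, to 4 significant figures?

65.62

∠FKC = 61.9°, so KC runs at -53.5° + (180° − 61.9°) = 64.60° from the x-axis; with |KC| = 41.7, C = K + 41.7·(cos 64.60°, sin 64.60°) = (47.75, -2.685). KC is perpendicular to CB; with |CB| = 18.8 on the right of KC, B = C + 18.8·(0.9033, -0.4289) = (64.73, -10.75). Then |FB| = |B − F| = 65.62.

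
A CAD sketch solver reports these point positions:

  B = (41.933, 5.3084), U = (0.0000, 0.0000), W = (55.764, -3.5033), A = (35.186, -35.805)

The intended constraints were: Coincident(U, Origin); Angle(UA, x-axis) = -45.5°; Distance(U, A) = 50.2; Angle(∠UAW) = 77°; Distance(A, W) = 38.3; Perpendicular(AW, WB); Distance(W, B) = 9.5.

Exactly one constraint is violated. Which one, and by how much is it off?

Distance(W, B) = 9.5 — off by 6.90.

U = (0.00, 0.00) ✓; UA at -45.50° ✓; |UA| = 50.20 ✓; ∠UAW = 77.00° ✓; |AW| = 38.30 ✓; ∠(AW, WB) = 90.00° ✓; |WB| = 16.40 ✗.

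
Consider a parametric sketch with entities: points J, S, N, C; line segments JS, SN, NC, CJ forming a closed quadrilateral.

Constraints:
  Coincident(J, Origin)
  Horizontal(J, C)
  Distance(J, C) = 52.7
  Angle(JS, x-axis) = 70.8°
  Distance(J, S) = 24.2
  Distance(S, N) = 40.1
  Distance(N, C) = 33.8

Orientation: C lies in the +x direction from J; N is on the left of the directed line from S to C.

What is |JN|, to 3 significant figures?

57.3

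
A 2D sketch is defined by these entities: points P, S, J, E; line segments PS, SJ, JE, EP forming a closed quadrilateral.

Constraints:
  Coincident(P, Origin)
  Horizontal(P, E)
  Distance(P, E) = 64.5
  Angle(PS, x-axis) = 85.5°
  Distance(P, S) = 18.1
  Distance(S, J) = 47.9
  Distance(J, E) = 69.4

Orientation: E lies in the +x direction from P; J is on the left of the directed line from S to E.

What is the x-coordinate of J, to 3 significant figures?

27.1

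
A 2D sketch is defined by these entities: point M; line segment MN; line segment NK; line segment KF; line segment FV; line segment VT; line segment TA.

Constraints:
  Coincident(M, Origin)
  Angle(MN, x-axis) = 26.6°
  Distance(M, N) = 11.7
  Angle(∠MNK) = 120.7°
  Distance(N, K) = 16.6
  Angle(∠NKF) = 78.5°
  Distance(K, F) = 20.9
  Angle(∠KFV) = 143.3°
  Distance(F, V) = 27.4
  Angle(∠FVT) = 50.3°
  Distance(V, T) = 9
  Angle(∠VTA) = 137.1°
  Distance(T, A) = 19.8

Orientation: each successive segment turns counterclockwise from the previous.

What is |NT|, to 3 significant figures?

30.9

∠KFV = 143.3° gives FV at -136° from the x-axis; with |FV| = 27.4, V = (-28.8, 0.0365). ∠FVT = 50.3° gives VT at -6.20° from the x-axis; with |VT| = 9.0, T = (-19.8, -0.936). Then |NT| = |T − N| = 30.9.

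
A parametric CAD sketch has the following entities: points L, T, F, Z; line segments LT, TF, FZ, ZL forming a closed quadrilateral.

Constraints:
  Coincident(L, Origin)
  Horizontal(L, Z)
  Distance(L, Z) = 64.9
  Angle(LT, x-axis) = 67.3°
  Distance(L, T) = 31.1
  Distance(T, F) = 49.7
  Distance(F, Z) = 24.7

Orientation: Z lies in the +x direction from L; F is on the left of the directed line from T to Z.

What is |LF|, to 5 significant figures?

66.209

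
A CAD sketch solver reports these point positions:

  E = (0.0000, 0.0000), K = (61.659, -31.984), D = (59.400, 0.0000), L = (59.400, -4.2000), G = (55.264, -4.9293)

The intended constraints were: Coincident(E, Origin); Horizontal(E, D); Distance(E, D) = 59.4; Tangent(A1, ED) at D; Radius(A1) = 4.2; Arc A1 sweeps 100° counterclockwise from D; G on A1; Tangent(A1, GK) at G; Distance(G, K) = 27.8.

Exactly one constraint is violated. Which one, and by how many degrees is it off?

Tangent(A1, GK) at G — off by 3.30°.

E = (0.00, 0.00) ✓; E.y = 0.00, D.y = 0.00 ✓; |ED| = 59.40 ✓; ∠(LD, DE) = 90.00° ✓; |LD| = 4.200 ✓; bearing(L→G) − bearing(L→D) = 100.0° ✓; |LG| = 4.200 ✓; ∠(LG, GK) = 86.70° ✗; |GK| = 27.80 ✓.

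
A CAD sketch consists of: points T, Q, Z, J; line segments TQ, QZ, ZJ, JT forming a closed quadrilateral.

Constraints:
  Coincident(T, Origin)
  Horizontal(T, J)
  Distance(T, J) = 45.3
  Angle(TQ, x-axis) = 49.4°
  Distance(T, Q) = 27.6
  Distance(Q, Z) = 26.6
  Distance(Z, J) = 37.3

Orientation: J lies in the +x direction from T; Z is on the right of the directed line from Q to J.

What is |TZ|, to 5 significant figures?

9.0248

Checks: |QZ| = 26.60 ✓; |ZJ| = 37.30 ✓.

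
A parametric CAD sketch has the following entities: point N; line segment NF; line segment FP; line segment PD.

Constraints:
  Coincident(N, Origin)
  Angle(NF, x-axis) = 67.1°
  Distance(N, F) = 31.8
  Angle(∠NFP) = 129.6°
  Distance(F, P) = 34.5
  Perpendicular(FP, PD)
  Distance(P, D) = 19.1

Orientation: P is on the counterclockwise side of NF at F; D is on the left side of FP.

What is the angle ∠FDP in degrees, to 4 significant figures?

61.03°

N is at the origin; NF runs at 67.1° with length 31.8, so F = 31.8·(cos 67.1°, sin 67.1°) = (12.37, 29.29). ∠NFP = 129.6°, so FP runs at 67.1° + (180° − 129.6°) = 117.5° from the x-axis; with |FP| = 34.5, P = F + 34.5·(cos 117.5°, sin 117.5°) = (-3.556, 59.90). The perpendicularity gives PD at right angles to FP; with |PD| = 19.1 on the left of FP, D = P + 19.1·(-0.8870, -0.4617) = (-20.50, 51.08). Then cos ∠FDP = DF·DP / (|DF||DP|), giving 61.03°.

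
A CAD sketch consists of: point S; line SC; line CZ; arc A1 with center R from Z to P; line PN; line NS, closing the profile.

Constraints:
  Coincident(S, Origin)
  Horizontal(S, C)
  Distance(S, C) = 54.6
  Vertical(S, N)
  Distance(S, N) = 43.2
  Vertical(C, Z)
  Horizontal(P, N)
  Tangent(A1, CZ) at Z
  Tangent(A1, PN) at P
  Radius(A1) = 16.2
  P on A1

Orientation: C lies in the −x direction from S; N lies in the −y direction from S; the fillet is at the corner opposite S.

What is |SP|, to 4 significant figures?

57.80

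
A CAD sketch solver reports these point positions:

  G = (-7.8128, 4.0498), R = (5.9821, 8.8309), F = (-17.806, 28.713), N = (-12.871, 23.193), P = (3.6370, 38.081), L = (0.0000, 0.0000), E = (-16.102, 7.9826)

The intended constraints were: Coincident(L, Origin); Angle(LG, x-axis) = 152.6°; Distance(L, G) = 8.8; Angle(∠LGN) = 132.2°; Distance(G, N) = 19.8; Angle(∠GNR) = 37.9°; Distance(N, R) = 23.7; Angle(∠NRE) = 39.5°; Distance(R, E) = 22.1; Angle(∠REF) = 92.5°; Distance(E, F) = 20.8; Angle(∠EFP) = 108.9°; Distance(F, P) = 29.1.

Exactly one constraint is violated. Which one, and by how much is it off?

Distance(F, P) = 29.1 — off by 5.70.

L = (0.00, 0.00) ✓; LG at 152.6° ✓; |LG| = 8.800 ✓; ∠LGN = 132.2° ✓; |GN| = 19.80 ✓; ∠GNR = 37.90° ✓; |NR| = 23.70 ✓; ∠NRE = 39.50° ✓; |RE| = 22.10 ✓; ∠REF = 92.50° ✓; |EF| = 20.80 ✓; ∠EFP = 108.9° ✓; |FP| = 23.40 ✗.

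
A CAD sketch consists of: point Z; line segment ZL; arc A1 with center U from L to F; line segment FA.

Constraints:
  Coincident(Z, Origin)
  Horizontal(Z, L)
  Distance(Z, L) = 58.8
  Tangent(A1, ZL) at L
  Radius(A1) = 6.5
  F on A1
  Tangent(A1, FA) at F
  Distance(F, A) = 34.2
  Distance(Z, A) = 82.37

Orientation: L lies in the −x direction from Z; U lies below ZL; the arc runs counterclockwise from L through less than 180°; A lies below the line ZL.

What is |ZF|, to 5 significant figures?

65.323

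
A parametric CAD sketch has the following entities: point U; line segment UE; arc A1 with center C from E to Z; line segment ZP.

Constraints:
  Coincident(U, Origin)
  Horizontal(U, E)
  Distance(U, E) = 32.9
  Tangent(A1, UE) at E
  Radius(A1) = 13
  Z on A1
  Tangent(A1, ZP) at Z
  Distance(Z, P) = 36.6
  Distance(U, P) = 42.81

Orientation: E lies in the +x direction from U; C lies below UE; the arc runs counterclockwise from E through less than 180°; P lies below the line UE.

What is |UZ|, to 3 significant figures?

22.4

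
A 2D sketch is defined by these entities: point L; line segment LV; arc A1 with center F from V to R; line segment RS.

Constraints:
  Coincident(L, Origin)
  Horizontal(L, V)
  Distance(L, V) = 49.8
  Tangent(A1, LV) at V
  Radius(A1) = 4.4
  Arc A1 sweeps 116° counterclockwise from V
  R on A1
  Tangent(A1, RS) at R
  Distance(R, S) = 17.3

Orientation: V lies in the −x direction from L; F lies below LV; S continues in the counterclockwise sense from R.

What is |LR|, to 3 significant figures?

54.1

L is at the origin; L and V share the same y with |LV| = 49.8 and V on the −x side, so V = (-49.8, 0.00). A1 meets LV tangentially, so FV is at right angles to LV, so F = V + (0, -4.4) = (-49.8, -4.40). On A1, V sits at bearing 90° from F; a 116° counterclockwise sweep puts R at bearing 206°, so R = F + 4.4·(cos 206°, sin 206°) = (-53.8, -6.33). Then |LR| = |R − L| = 54.1.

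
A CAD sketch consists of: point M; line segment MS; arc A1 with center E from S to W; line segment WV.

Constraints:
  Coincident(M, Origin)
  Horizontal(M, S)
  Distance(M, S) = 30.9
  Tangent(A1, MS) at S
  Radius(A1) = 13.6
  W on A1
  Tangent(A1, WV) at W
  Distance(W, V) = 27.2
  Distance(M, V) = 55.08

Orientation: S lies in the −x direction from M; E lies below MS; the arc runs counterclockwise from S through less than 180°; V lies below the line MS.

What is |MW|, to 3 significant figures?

47.4

M is at the origin; MS is horizontal with |MS| = 30.9 and S on the −x side, so S = (-30.9, 0.00). A1 meets MS tangentially, so ES is at right angles to MS, so E = S + (0, -13.6) = (-30.9, -13.6). Since EW ⟂ WV (tangency), |EV| = √(13.6² + 27.2²) = 30.4 regardless of where W sits on A1. So V lies on both circle(M, 55.08) and circle(E, 30.4); the below-MS intersection is V = (-33.2, -43.9). W is the foot of the tangent from V: W = (-43.5, -18.7).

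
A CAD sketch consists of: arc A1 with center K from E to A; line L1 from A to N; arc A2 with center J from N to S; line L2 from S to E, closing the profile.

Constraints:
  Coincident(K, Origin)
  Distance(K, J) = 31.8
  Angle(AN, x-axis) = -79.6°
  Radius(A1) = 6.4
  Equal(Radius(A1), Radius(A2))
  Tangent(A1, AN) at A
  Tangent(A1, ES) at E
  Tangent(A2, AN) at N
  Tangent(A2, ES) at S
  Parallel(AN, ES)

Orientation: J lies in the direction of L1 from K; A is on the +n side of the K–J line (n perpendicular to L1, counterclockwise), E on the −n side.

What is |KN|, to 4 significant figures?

32.44

The slot axis is L1's direction at -79.6°, so u = (cos -79.6°, sin -79.6°) = (0.1805, -0.9836) and n = (−sin -79.6°, cos -79.6°) = (0.9836, 0.1805). K is at the origin and J lies 31.8 along u from K, so J = 31.8·u = (5.741, -31.28). Tangency of A1 to both parallel lines with radius 6.4 puts A and E at K ± 6.4·n: A = (6.295, 1.155), E = (-6.295, -1.155). Equal radii place N and S the same way about J: N = J + 6.4·n = (12.04, -30.12), S = J − 6.4·n = (-0.5543, -32.43). Then |KN| = |N − K| = 32.44.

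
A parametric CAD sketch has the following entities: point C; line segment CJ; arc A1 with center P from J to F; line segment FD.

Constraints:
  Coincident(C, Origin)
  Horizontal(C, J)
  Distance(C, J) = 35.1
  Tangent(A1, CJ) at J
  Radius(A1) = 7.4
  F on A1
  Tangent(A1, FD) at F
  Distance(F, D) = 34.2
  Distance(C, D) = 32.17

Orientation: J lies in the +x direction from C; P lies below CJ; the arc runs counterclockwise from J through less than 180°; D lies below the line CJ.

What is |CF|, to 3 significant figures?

29.3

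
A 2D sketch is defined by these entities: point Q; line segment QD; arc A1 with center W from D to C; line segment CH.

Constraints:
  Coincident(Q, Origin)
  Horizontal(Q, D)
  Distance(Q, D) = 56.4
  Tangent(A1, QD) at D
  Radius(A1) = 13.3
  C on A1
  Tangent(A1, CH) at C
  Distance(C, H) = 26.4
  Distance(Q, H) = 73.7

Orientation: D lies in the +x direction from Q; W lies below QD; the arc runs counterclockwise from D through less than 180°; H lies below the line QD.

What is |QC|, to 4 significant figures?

49.88

Q is at the origin; Q and D share the same y with |QD| = 56.4 and D on the +x side, so D = (56.40, 0.000). The tangent condition forces WD to be normal to QD, so W = D + (0, -13.3) = (56.40, -13.30). Since WC ⟂ CH (tangency), |WH| = √(13.3² + 26.4²) = 29.56 regardless of where C sits on A1. So H lies on both circle(Q, 73.7) and circle(W, 29.56); the below-QD intersection is H = (60.12, -42.63). C is the foot of the tangent from H: C = (45.37, -20.73).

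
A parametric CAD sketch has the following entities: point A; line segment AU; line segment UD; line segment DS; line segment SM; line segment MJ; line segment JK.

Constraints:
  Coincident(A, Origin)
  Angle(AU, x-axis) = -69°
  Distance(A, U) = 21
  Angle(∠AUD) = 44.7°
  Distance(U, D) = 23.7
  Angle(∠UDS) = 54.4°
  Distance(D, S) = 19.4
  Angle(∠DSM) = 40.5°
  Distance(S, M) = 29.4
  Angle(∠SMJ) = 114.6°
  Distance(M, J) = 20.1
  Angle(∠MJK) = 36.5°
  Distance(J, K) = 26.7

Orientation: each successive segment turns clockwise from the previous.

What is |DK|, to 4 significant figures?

7.236

∠SMJ = 114.6° gives MJ at -174.8° from the x-axis; with |MJ| = 20.1, J = (-27.07, -29.68). ∠MJK = 36.5° gives JK at 41.70° from the x-axis; with |JK| = 26.7, K = (-7.138, -11.91). Then |DK| = |K − D| = 7.236.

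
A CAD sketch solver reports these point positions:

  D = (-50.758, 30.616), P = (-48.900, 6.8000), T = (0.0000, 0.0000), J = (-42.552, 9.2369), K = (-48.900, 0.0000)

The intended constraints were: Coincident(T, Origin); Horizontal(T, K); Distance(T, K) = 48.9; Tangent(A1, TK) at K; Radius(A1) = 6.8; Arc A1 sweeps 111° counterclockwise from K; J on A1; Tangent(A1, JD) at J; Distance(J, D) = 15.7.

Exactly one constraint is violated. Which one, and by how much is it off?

Distance(J, D) = 15.7 — off by 7.20.

T = (0.00, 0.00) ✓; T.y = 0.00, K.y = 0.00 ✓; |TK| = 48.90 ✓; ∠(PK, KT) = 90.00° ✓; |PK| = 6.800 ✓; bearing(P→J) − bearing(P→K) = 111.0° ✓; |PJ| = 6.800 ✓; ∠(PJ, JD) = 90.00° ✓; |JD| = 22.90 ✗.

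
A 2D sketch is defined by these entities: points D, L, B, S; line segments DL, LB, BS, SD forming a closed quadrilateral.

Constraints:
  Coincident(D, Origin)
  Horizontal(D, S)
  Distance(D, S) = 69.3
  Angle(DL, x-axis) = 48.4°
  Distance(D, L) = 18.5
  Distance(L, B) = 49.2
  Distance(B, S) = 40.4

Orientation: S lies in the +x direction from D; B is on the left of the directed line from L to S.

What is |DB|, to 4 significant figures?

66.95

Checks: |LB| = 49.20 ✓; |BS| = 40.40 ✓.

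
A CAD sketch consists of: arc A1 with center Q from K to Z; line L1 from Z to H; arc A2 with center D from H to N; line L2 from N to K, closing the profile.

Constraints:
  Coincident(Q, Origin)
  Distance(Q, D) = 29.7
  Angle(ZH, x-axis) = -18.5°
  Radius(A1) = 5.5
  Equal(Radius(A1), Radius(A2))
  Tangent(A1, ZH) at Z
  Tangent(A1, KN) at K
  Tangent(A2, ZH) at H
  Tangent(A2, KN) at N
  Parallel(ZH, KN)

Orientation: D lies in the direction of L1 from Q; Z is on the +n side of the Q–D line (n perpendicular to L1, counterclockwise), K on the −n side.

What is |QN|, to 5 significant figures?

30.205

The slot axis is L1's direction at -18.5°, so u = (cos -18.5°, sin -18.5°) = (0.94832, -0.31730) and n = (−sin -18.5°, cos -18.5°) = (0.31730, 0.94832). Q is at the origin and D lies 29.7 along u from Q, so D = 29.7·u = (28.165, -9.4239). Tangency of A1 to both parallel lines with radius 5.5 puts Z and K at Q ± 5.5·n: Z = (1.7452, 5.2158), K = (-1.7452, -5.2158). Equal radii place H and N the same way about D: H = D + 5.5·n = (29.910, -4.2082), N = D − 5.5·n = (26.420, -14.640). Then |QN| = |N − Q| = 30.205.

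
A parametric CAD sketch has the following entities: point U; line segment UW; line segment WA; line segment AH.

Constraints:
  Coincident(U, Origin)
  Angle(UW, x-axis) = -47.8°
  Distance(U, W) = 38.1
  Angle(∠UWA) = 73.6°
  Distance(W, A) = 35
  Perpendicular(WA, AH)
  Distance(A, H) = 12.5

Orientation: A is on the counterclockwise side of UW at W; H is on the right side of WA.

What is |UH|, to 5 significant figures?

54.714

U is at the origin; UW runs at -47.8° with length 38.1, so W = 38.1·(cos -47.8°, sin -47.8°) = (25.593, -28.225). ∠UWA = 73.6°, so WA runs at -47.8° + (180° − 73.6°) = 58.600° from the x-axis; with |WA| = 35.0, A = W + 35.0·(cos 58.600°, sin 58.600°) = (43.828, 1.6496). WA ⟂ AH; with |AH| = 12.5 on the right of WA, H = A + 12.5·(0.85355, -0.52101) = (54.497, -4.8630). Then |UH| = |H − U| = 54.714.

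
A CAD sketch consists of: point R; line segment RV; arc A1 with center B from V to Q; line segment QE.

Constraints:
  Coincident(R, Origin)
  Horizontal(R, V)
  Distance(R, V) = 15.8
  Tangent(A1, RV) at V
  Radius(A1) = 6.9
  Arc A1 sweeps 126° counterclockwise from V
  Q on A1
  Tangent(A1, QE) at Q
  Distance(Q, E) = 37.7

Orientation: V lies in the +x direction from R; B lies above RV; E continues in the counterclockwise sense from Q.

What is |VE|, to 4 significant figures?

44.65

R is at the origin; RV is horizontal with |RV| = 15.8 and V on the +x side, so V = (15.80, 0.000). Since A1 is tangent to RV there, BV ⟂ RV, so B = V + (0, 6.9) = (15.80, 6.900). On A1, V sits at bearing -90° from B; a 126° counterclockwise sweep puts Q at bearing 36°, so Q = B + 6.9·(cos 36°, sin 36°) = (21.38, 10.96). Since A1 is tangent to QE there, BQ ⟂ QE, so QE runs along (−sin 36°, cos 36°); with |QE| = 37.7, E = (-0.7773, 41.46). Then |VE| = |E − V| = 44.65.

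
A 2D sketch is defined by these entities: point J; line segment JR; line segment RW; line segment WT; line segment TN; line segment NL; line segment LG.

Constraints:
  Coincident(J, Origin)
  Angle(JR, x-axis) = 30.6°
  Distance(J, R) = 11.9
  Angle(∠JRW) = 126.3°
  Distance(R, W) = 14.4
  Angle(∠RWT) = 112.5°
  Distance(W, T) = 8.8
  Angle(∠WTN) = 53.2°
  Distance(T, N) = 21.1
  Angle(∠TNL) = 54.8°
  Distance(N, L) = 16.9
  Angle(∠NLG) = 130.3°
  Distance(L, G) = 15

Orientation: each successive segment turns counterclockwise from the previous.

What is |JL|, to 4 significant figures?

24.66

∠WTN = 53.2° gives TN at -81.40° from the x-axis; with |TN| = 21.1, N = (7.073, 3.682). ∠TNL = 54.8° gives NL at 43.80° from the x-axis; with |NL| = 16.9, L = (19.27, 15.38). Then |JL| = |L − J| = 24.66.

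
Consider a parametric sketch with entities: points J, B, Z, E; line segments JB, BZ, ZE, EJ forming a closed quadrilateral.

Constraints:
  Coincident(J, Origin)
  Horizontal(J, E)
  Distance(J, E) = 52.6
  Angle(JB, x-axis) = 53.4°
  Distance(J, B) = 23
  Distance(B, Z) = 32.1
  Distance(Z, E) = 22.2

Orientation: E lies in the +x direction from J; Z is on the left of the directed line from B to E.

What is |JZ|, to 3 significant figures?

50.3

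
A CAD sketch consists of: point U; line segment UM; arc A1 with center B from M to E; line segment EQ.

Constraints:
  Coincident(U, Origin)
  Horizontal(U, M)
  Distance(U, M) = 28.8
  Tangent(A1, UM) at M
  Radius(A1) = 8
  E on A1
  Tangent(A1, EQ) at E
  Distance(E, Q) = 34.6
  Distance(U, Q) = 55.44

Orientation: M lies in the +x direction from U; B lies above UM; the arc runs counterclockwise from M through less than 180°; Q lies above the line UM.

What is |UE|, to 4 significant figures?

37.74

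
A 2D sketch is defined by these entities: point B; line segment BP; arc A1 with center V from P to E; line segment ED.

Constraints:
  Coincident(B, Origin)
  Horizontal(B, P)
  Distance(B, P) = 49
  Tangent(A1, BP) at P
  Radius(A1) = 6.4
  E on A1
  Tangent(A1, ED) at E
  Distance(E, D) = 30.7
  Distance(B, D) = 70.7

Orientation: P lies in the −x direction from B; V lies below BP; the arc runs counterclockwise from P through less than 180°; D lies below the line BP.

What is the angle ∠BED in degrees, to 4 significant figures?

106.6°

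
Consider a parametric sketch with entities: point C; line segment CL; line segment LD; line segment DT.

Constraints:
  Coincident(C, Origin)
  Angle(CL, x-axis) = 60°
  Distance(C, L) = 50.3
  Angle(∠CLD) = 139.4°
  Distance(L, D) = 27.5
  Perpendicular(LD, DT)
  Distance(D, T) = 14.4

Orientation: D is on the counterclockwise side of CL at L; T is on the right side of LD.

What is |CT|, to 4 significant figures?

80.85

C is at the origin; CL runs at 60.0° with length 50.3, so L = 50.3·(cos 60.0°, sin 60.0°) = (25.15, 43.56). ∠CLD = 139.4°, so LD runs at 60.0° + (180° − 139.4°) = 100.6° from the x-axis; with |LD| = 27.5, D = L + 27.5·(cos 100.6°, sin 100.6°) = (20.09, 70.59). The perpendicularity gives DT at right angles to LD; with |DT| = 14.4 on the right of LD, T = D + 14.4·(0.9829, 0.1840) = (34.25, 73.24). Then |CT| = |T − C| = 80.85.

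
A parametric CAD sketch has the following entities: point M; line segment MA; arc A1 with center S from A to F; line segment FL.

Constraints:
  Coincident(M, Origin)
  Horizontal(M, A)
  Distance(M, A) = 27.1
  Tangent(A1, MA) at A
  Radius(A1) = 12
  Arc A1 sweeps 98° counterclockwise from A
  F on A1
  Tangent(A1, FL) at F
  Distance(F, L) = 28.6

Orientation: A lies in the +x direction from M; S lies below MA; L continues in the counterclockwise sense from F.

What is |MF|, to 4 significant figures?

20.46

M is at the origin; M and A share the same y with |MA| = 27.1 and A on the +x side, so A = (27.10, 0.000). A1 meets MA tangentially, so SA is at right angles to MA, so S = A + (0, -12) = (27.10, -12.00). On A1, A sits at bearing 90° from S; a 98° counterclockwise sweep puts F at bearing 188°, so F = S + 12.0·(cos 188°, sin 188°) = (15.22, -13.67). Then |MF| = |F − M| = 20.46.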